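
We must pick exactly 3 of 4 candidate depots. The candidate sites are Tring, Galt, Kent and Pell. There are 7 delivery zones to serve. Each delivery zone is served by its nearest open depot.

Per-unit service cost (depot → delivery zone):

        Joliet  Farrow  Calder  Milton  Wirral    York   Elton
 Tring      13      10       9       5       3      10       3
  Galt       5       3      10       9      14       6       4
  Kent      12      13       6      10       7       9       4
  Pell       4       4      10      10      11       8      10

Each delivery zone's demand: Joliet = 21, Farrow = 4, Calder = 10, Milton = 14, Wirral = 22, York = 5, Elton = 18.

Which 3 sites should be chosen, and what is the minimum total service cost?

With exactly 3 open, each delivery zone uses its cheapest among the chosen.
{Tring, Kent, Pell}: Joliet→Pell 4·21=84, Farrow→Pell 4·4=16, Calder→Kent 6·10=60, Milton→Tring 5·14=70, Wirral→Tring 3·22=66, York→Pell 8·5=40, Elton→Tring 3·18=54. Service cost 390.
{Tring, Galt, Kent}: service cost 397
{Tring, Galt, Pell}: service cost 406
Among all 4 size-3 choices, {Tring, Kent, Pell} is lowest.

Choose Tring, Kent and Pell; total service cost 390.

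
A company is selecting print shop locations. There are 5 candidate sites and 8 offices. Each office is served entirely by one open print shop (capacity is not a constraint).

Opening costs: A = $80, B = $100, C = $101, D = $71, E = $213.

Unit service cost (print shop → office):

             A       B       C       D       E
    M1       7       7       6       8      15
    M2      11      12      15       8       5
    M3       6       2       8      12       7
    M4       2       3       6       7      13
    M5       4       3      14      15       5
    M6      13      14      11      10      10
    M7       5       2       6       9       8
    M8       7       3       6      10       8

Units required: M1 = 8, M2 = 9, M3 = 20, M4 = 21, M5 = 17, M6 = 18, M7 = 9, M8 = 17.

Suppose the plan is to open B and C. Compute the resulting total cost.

Total cost: 778

Each office is assigned to its cheapest site among the open ones.
{B, C}: M1→C 6·8=48, M2→B 12·9=108, M3→B 2·20=40, M4→B 3·21=63, M5→B 3·17=51, M6→C 11·18=198, M7→B 2·9=18, M8→B 3·17=51. Service 577; fixed 201; total 778.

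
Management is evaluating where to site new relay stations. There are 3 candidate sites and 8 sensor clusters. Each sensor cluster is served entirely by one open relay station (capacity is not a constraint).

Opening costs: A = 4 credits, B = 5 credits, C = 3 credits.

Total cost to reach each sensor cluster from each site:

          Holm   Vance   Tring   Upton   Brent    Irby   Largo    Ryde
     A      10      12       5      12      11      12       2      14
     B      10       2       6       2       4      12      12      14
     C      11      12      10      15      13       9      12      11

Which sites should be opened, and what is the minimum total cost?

Open A, B and C; minimum total cost 57.

For any fixed open set, each sensor cluster goes to its cheapest open site; total = fixed + service.
{A, B, C}: Holm→A 10, Vance→B 2, Tring→A 5, Upton→B 2, Brent→B 4, Irby→C 9, Largo→A 2, Ryde→C 11. Service 45; fixed 12; total 57.
{A, B}: Holm→A 10, Vance→B 2, Tring→A 5, Upton→B 2, Brent→B 4, Irby→A 12, Largo→A 2, Ryde→A 14. Service 51; fixed 9; total 60.
{B, C}: Holm→B 10, Vance→B 2, Tring→B 6, Upton→B 2, Brent→B 4, Irby→C 9, Largo→B 12, Ryde→C 11. Service 56; fixed 8; total 64.
{C}: service 93 + fixed 3 = 96
(All 7 nonempty subsets were checked; A, B and C is lowest.)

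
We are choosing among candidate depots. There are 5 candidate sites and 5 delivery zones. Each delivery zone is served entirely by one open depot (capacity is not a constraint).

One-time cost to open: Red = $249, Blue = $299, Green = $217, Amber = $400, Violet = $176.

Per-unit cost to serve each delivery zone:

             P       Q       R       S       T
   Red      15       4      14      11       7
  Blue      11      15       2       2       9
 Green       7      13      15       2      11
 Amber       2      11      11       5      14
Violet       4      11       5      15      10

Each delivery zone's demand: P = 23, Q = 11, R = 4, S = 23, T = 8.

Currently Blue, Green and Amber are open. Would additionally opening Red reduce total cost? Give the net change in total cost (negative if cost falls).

No — net change +156 (cost rises by 156).

Current service cost with {Blue, Green, Amber}: 293.
Adding Red: each delivery zone re-picks its cheapest; new service cost 200, saving 93.
Extra fixed cost: 249. Net change = 249 − 93 = 156.
(Totals: 1209 → 1365.)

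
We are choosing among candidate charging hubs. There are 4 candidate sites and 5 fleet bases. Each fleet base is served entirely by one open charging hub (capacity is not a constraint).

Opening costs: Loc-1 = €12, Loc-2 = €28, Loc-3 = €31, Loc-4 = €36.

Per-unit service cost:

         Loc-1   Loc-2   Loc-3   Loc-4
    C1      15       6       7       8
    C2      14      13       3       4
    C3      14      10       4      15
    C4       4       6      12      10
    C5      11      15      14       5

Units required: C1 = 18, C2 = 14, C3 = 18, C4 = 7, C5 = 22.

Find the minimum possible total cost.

Minimum total cost: 457

For any fixed open set, each fleet base goes to its cheapest open site; total = fixed + service.
{Loc-1, Loc-3, Loc-4}: C1→Loc-3 7·18=126, C2→Loc-3 3·14=42, C3→Loc-3 4·18=72, C4→Loc-1 4·7=28, C5→Loc-4 5·22=110. Service 378; fixed 79; total 457.
{Loc-1, Loc-2, Loc-3, Loc-4}: C1→Loc-2 6·18=108, C2→Loc-3 3·14=42, C3→Loc-3 4·18=72, C4→Loc-1 4·7=28, C5→Loc-4 5·22=110. Service 360; fixed 107; total 467.
{Loc-2, Loc-3, Loc-4}: C1→Loc-2 6·18=108, C2→Loc-3 3·14=42, C3→Loc-3 4·18=72, C4→Loc-2 6·7=42, C5→Loc-4 5·22=110. Service 374; fixed 95; total 469.
{Loc-1}: C1→Loc-1 15·18=270, C2→Loc-1 14·14=196, C3→Loc-1 14·18=252, C4→Loc-1 4·7=28, C5→Loc-1 11·22=242. Service 988; fixed 12; total 1000.
No other subset beats 457.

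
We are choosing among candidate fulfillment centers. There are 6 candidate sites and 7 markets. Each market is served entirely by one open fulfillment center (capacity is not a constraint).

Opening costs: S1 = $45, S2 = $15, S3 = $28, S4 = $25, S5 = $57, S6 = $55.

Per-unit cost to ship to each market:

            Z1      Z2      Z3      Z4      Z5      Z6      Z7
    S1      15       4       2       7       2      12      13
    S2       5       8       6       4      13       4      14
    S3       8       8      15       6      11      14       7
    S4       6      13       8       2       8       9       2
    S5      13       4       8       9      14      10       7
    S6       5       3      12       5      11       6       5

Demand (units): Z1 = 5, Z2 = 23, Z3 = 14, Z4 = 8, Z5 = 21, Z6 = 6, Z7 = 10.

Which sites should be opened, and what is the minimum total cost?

For any fixed open set, each market goes to its cheapest open site; total = fixed + service.
{S1, S2, S4}: Z1→S2 5·5=25, Z2→S1 4·23=92, Z3→S1 2·14=28, Z4→S4 2·8=16, Z5→S1 2·21=42, Z6→S2 4·6=24, Z7→S4 2·10=20. Service 247; fixed 85; total 332.
{S1, S4}: service 282 + fixed 70 = 352
{S1, S2, S3, S4}: service 247 + fixed 113 = 360
{S1, S2, S3, S4, S5, S6}: Z1→S2 5·5=25, Z2→S6 3·23=69, Z3→S1 2·14=28, Z4→S4 2·8=16, Z5→S1 2·21=42, Z6→S2 4·6=24, Z7→S4 2·10=20. Service 224; fixed 225; total 449.
No other subset beats 332.

Open S1, S2 and S4; minimum total cost 332.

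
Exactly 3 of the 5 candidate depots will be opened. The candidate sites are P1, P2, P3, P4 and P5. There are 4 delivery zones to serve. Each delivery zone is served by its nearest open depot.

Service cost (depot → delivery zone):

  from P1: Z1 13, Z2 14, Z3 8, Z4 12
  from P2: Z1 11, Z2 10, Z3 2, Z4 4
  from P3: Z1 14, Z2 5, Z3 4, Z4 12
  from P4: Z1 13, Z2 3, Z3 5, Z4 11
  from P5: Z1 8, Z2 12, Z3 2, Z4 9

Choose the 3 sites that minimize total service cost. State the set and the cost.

Choose P2, P4 and P5; total service cost 17.

With exactly 3 open, each delivery zone uses its cheapest among the chosen.
{P2, P4, P5}: Z1→P5 8, Z2→P4 3, Z3→P2 2, Z4→P2 4. Service cost 17.
{P2, P3, P5}: service cost 19
{P1, P2, P4}: service cost 20
Among all 10 size-3 choices, {P2, P4, P5} is lowest.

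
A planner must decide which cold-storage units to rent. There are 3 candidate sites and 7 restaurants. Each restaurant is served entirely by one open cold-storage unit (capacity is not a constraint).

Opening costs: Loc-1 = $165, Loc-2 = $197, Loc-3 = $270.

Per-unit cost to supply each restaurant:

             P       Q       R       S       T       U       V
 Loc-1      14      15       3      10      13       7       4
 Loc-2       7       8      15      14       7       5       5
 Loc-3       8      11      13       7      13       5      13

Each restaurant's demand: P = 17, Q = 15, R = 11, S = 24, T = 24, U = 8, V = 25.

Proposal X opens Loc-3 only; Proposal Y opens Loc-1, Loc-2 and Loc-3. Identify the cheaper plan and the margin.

Proposal Y is cheaper by 179.

Proposal X: {Loc-3}: P→Loc-3 8·17=136, Q→Loc-3 11·15=165, R→Loc-3 13·11=143, S→Loc-3 7·24=168, T→Loc-3 13·24=312, U→Loc-3 5·8=40, V→Loc-3 13·25=325. Service 1289; fixed 270; total 1559.
Proposal Y: {Loc-1, Loc-2, Loc-3}: P→Loc-2 7·17=119, Q→Loc-2 8·15=120, R→Loc-1 3·11=33, S→Loc-3 7·24=168, T→Loc-2 7·24=168, U→Loc-2 5·8=40, V→Loc-1 4·25=100. Service 748; fixed 632; total 1380.
Difference: |1559 − 1380| = 179.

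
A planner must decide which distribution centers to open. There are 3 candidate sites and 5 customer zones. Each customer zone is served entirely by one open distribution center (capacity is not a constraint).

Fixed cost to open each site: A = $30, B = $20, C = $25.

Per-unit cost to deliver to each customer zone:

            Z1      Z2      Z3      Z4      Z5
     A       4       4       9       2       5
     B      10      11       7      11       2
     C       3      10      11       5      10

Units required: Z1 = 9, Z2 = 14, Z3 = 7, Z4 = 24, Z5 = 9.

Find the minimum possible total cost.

Minimum total cost: 257

For any fixed open set, each customer zone goes to its cheapest open site; total = fixed + service.
{A, B}: Z1→A 4·9=36, Z2→A 4·14=56, Z3→B 7·7=49, Z4→A 2·24=48, Z5→B 2·9=18. Service 207; fixed 50; total 257.
{A, B, C}: Z1→C 3·9=27, Z2→A 4·14=56, Z3→B 7·7=49, Z4→A 2·24=48, Z5→B 2·9=18. Service 198; fixed 75; total 273.
{A}: service 248 + fixed 30 = 278
{B}: service 575 + fixed 20 = 595
(All 7 nonempty subsets were checked; A and B is lowest.)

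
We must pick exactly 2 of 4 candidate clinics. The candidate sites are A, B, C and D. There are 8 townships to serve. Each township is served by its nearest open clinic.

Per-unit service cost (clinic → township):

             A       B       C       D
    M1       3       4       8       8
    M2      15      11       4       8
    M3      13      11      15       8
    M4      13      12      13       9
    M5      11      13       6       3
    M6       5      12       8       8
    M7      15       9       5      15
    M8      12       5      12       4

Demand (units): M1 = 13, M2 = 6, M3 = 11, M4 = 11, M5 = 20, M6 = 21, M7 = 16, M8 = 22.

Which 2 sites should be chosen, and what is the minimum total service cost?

With exactly 2 open, each township uses its cheapest among the chosen.
{C, D}: M1→C 8·13=104, M2→C 4·6=24, M3→D 8·11=88, M4→D 9·11=99, M5→D 3·20=60, M6→C 8·21=168, M7→C 5·16=80, M8→D 4·22=88. Service cost 711.
{B, D}: service cost 747
{A, D}: service cost 767
Among all 6 size-2 choices, {C, D} is lowest.

Choose C and D; total service cost 711.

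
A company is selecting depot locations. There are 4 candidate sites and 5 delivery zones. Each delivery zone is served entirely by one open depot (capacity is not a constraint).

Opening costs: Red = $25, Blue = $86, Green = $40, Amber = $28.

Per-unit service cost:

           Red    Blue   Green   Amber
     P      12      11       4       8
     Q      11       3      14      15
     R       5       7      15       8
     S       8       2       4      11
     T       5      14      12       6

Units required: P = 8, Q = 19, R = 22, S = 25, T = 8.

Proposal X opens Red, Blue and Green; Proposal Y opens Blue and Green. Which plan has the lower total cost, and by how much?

Proposal X is cheaper by 75.

Proposal X: {Red, Blue, Green}: P→Green 4·8=32, Q→Blue 3·19=57, R→Red 5·22=110, S→Blue 2·25=50, T→Red 5·8=40. Service 289; fixed 151; total 440.
Proposal Y: {Blue, Green}: P→Green 4·8=32, Q→Blue 3·19=57, R→Blue 7·22=154, S→Blue 2·25=50, T→Green 12·8=96. Service 389; fixed 126; total 515.
Difference: |440 − 515| = 75.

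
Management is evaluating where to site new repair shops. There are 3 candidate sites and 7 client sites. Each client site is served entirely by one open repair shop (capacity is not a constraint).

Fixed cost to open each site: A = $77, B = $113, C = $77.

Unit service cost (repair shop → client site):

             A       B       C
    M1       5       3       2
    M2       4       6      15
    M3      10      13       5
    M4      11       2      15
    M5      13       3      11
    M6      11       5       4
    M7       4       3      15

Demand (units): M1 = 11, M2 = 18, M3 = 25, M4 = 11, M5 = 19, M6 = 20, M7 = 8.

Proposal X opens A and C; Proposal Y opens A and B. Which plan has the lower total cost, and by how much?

Proposal X: {A, C}: M1→C 2·11=22, M2→A 4·18=72, M3→C 5·25=125, M4→A 11·11=121, M5→C 11·19=209, M6→C 4·20=80, M7→A 4·8=32. Service 661; fixed 154; total 815.
Proposal Y: {A, B}: M1→B 3·11=33, M2→A 4·18=72, M3→A 10·25=250, M4→B 2·11=22, M5→B 3·19=57, M6→B 5·20=100, M7→B 3·8=24. Service 558; fixed 190; total 748.
Difference: |815 − 748| = 67.

Proposal Y is cheaper by 67.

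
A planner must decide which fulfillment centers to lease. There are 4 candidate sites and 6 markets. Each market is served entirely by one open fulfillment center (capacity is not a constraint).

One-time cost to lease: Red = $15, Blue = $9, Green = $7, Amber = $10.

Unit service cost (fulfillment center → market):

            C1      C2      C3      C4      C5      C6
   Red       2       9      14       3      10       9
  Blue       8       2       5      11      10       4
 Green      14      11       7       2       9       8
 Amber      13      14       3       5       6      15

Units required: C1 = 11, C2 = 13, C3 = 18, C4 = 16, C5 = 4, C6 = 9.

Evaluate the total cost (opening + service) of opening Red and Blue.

Total cost: 286

Each market is assigned to its cheapest site among the open ones.
{Red, Blue}: C1→Red 2·11=22, C2→Blue 2·13=26, C3→Blue 5·18=90, C4→Red 3·16=48, C5→Red 10·4=40, C6→Blue 4·9=36. Service 262; fixed 24; total 286.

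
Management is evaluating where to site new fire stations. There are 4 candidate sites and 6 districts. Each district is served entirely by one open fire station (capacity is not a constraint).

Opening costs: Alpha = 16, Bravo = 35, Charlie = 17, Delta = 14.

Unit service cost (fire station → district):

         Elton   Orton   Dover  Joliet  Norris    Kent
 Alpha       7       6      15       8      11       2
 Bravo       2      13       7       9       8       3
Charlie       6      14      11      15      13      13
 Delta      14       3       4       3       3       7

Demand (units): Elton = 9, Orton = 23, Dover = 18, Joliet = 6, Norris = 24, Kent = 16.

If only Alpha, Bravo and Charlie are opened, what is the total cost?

Each district is assigned to its cheapest site among the open ones.
{Alpha, Bravo, Charlie}: Elton→Bravo 2·9=18, Orton→Alpha 6·23=138, Dover→Bravo 7·18=126, Joliet→Alpha 8·6=48, Norris→Bravo 8·24=192, Kent→Alpha 2·16=32. Service 554; fixed 68; total 622.

Total cost: 622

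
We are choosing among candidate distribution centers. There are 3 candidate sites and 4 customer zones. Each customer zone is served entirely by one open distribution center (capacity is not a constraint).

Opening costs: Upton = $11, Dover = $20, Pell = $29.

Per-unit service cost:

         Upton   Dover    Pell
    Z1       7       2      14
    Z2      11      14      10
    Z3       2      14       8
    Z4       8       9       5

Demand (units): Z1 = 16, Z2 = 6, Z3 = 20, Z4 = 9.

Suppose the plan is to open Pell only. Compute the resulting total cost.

Total cost: 518

Each customer zone is assigned to its cheapest site among the open ones.
{Pell}: Z1→Pell 14·16=224, Z2→Pell 10·6=60, Z3→Pell 8·20=160, Z4→Pell 5·9=45. Service 489; fixed 29; total 518.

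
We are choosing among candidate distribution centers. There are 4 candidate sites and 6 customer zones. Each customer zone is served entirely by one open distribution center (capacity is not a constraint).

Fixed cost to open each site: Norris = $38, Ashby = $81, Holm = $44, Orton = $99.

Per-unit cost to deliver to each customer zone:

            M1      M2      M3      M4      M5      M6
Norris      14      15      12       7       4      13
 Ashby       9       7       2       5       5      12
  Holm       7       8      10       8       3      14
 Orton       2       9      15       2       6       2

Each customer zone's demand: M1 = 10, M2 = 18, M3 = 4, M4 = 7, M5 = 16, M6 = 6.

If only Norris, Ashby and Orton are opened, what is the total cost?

Total cost: 462

Each customer zone is assigned to its cheapest site among the open ones.
{Norris, Ashby, Orton}: M1→Orton 2·10=20, M2→Ashby 7·18=126, M3→Ashby 2·4=8, M4→Orton 2·7=14, M5→Norris 4·16=64, M6→Orton 2·6=12. Service 244; fixed 218; total 462.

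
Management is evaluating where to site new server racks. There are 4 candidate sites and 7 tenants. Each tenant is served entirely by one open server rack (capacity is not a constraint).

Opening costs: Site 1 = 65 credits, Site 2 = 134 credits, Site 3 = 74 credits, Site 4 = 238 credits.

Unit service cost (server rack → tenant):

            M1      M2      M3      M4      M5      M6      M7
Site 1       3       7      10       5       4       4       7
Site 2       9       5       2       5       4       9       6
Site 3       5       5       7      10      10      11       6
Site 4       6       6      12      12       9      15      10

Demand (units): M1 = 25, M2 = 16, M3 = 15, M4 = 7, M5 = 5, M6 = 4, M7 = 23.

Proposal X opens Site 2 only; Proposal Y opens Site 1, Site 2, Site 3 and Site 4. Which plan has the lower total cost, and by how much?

Proposal X is cheaper by 207.

Proposal X: {Site 2}: M1→Site 2 9·25=225, M2→Site 2 5·16=80, M3→Site 2 2·15=30, M4→Site 2 5·7=35, M5→Site 2 4·5=20, M6→Site 2 9·4=36, M7→Site 2 6·23=138. Service 564; fixed 134; total 698.
Proposal Y: {Site 1, Site 2, Site 3, Site 4}: M1→Site 1 3·25=75, M2→Site 2 5·16=80, M3→Site 2 2·15=30, M4→Site 1 5·7=35, M5→Site 1 4·5=20, M6→Site 1 4·4=16, M7→Site 2 6·23=138. Service 394; fixed 511; total 905.
Difference: |698 − 905| = 207.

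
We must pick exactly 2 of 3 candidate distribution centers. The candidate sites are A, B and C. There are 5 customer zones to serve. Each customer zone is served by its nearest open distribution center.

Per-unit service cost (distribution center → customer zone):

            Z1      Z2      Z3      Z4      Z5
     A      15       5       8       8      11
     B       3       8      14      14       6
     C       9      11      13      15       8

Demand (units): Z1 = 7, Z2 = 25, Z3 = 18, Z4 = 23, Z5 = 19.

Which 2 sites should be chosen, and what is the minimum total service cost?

With exactly 2 open, each customer zone uses its cheapest among the chosen.
{A, B}: Z1→B 3·7=21, Z2→A 5·25=125, Z3→A 8·18=144, Z4→A 8·23=184, Z5→B 6·19=114. Service cost 588.
{A, C}: service cost 668
{B, C}: service cost 891
Among all 3 size-2 choices, {A, B} is lowest.

Choose A and B; total service cost 588.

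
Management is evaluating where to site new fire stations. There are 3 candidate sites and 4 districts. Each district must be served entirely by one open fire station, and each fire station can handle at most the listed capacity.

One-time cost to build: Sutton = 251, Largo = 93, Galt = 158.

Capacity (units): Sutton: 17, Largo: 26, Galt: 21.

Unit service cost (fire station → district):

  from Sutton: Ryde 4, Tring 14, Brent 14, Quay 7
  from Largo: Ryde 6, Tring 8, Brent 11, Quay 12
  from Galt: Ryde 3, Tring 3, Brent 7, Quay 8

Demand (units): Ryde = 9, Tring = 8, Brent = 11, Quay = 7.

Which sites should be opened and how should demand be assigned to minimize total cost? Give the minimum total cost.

Open {Largo, Galt}: Ryde→Largo 6·9=54, Tring→Galt 3·8=24, Brent→Galt 7·11=77, Quay→Largo 12·7=84.
Loads: Largo carries 16/26, Galt carries 19/21. Service 239; fixed 251; total 490.
Next best feasible plan costs 502.

Minimum total cost: 490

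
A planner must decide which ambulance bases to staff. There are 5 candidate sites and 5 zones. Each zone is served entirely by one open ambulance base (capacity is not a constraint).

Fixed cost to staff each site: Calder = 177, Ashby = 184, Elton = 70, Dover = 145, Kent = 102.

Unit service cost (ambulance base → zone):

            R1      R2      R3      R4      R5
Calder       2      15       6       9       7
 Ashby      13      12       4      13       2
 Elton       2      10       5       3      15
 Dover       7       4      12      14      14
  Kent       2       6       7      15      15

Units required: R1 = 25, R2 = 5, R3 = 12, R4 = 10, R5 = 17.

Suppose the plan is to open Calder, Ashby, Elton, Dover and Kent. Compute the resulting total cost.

Total cost: 860

Each zone is assigned to its cheapest site among the open ones.
{Calder, Ashby, Elton, Dover, Kent}: R1→Calder 2·25=50, R2→Dover 4·5=20, R3→Ashby 4·12=48, R4→Elton 3·10=30, R5→Ashby 2·17=34. Service 182; fixed 678; total 860.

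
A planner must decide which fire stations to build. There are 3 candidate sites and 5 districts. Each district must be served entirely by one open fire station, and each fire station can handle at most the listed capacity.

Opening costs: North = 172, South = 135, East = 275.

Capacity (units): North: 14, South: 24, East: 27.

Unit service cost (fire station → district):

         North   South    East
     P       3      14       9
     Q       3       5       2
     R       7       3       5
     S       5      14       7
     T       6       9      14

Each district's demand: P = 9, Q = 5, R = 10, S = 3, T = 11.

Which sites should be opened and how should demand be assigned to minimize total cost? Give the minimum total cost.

Open {North, South}: P→North 3·9=27, Q→North 3·5=15, R→South 3·10=30, S→South 14·3=42, T→South 9·11=99.
Loads: North carries 14/14, South carries 24/24. Service 213; fixed 307; total 520.
Next best feasible plan costs 569.

Minimum total cost: 520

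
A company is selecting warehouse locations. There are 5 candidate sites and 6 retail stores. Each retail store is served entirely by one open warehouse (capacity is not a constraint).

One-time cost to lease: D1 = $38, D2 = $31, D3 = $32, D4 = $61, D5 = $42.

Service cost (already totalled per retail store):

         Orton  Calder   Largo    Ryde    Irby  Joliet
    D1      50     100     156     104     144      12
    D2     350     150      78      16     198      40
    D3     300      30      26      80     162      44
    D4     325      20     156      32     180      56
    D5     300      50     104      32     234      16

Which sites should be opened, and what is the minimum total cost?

Open D1, D2 and D3; minimum total cost 379.

For any fixed open set, each retail store goes to its cheapest open site; total = fixed + service.
{D1, D2, D3}: Orton→D1 50, Calder→D3 30, Largo→D3 26, Ryde→D2 16, Irby→D1 144, Joliet→D1 12. Service 278; fixed 101; total 379.
{D1, D3, D5}: service 294 + fixed 112 = 406
{D1, D3}: service 342 + fixed 70 = 412
{D1, D2, D3, D4, D5}: service 268 + fixed 204 = 472
No other subset beats 379.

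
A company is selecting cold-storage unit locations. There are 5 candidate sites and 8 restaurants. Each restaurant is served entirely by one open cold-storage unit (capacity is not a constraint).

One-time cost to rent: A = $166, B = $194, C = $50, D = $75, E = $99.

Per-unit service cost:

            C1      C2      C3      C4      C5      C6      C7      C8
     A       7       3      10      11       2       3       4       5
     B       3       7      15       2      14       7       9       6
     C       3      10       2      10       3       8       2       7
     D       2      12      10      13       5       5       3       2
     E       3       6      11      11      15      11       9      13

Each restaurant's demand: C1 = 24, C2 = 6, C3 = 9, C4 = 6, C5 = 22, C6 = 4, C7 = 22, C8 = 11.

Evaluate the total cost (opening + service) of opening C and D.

Each restaurant is assigned to its cheapest site among the open ones.
{C, D}: C1→D 2·24=48, C2→C 10·6=60, C3→C 2·9=18, C4→C 10·6=60, C5→C 3·22=66, C6→D 5·4=20, C7→C 2·22=44, C8→D 2·11=22. Service 338; fixed 125; total 463.

Total cost: 463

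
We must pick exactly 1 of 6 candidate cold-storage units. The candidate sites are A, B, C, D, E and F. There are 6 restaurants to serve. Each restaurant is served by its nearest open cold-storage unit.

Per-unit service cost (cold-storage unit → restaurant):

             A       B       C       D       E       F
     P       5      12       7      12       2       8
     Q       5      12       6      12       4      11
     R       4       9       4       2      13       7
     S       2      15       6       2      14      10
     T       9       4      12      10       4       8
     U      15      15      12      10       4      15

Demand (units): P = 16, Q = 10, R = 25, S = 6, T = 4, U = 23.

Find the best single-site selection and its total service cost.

With exactly 1 open, each restaurant uses its cheapest among the chosen.
{E}: P→E 2·16=32, Q→E 4·10=40, R→E 13·25=325, S→E 14·6=84, T→E 4·4=16, U→E 4·23=92. Service cost 589.
{A}: service cost 623
{C}: service cost 632
Among all 6 size-1 choices, {E} is lowest.

Choose E only; total service cost 589.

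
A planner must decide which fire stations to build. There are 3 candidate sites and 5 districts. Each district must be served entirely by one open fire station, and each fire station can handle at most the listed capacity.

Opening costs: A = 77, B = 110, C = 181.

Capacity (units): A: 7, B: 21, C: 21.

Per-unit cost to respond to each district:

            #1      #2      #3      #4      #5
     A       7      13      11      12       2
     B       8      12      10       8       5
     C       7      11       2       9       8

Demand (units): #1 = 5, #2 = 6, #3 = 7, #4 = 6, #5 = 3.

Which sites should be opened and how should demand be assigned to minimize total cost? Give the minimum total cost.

Open {A, B}: #1→B 8·5=40, #2→A 13·6=78, #3→B 10·7=70, #4→B 8·6=48, #5→B 5·3=15.
Loads: A carries 6/7, B carries 21/21. Service 251; fixed 187; total 438.
Next best feasible plan costs 439.

Minimum total cost: 438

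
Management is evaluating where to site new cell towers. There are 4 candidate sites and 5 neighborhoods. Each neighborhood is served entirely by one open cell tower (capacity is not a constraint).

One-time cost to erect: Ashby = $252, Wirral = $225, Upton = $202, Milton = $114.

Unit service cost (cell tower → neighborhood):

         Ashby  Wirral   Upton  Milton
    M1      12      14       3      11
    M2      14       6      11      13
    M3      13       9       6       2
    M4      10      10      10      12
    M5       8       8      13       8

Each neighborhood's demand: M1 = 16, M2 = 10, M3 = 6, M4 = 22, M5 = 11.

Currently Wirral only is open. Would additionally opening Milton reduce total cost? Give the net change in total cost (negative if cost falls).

Current service cost with {Wirral}: 646.
Adding Milton: each neighborhood re-picks its cheapest; new service cost 556, saving 90.
Extra fixed cost: 114. Net change = 114 − 90 = 24.
(Totals: 871 → 895.)

No — net change +24 (cost rises by 24).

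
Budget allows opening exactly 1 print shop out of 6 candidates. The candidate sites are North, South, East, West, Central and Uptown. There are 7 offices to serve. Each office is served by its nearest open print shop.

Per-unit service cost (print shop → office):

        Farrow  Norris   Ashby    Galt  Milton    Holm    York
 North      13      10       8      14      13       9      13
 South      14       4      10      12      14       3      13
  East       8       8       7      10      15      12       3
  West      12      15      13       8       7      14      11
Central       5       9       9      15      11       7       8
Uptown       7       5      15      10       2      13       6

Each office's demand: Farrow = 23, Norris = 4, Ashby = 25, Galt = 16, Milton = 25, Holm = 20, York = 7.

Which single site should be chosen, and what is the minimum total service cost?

Choose Uptown only; total service cost 1068.

With exactly 1 open, each office uses its cheapest among the chosen.
{Uptown}: Farrow→Uptown 7·23=161, Norris→Uptown 5·4=20, Ashby→Uptown 15·25=375, Galt→Uptown 10·16=160, Milton→Uptown 2·25=50, Holm→Uptown 13·20=260, York→Uptown 6·7=42. Service cost 1068.
{Central}: service cost 1087
{East}: service cost 1187
Among all 6 size-1 choices, {Uptown} is lowest.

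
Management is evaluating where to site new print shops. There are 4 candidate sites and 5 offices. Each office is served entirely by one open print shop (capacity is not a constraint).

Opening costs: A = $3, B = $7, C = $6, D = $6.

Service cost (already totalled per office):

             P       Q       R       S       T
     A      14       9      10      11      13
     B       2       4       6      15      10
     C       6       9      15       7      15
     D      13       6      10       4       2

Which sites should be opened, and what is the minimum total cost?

Open B and D; minimum total cost 31.

For any fixed open set, each office goes to its cheapest open site; total = fixed + service.
{B, D}: P→B 2, Q→B 4, R→B 6, S→D 4, T→D 2. Service 18; fixed 13; total 31.
{A, B, D}: service 18 + fixed 16 = 34
{B, C, D}: P→B 2, Q→B 4, R→B 6, S→D 4, T→D 2. Service 18; fixed 19; total 37.
{A, B, C, D}: service 18 + fixed 22 = 40
No other subset beats 31.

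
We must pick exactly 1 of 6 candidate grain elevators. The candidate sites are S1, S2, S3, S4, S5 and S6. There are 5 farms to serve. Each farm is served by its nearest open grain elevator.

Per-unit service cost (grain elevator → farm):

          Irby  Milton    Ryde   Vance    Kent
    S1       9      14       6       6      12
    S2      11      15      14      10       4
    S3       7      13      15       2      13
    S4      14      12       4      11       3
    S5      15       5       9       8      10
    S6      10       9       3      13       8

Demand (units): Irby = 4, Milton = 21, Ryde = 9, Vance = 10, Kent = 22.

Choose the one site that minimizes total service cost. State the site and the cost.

With exactly 1 open, each farm uses its cheapest among the chosen.
{S4}: Irby→S4 14·4=56, Milton→S4 12·21=252, Ryde→S4 4·9=36, Vance→S4 11·10=110, Kent→S4 3·22=66. Service cost 520.
{S5}: service cost 546
{S6}: service cost 562
Among all 6 size-1 choices, {S4} is lowest.

Choose S4 only; total service cost 520.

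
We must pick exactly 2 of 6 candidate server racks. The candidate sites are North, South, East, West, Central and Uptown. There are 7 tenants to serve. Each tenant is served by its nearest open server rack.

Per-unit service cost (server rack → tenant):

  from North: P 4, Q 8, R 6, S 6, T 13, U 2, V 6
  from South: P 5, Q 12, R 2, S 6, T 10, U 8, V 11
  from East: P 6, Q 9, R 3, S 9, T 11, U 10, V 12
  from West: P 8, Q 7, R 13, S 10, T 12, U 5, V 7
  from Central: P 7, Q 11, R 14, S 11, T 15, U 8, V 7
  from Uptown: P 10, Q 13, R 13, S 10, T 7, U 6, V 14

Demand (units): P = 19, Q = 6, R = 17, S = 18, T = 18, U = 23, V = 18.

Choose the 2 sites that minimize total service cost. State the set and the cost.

Choose North and South; total service cost 600.

With exactly 2 open, each tenant uses its cheapest among the chosen.
{North, South}: P→North 4·19=76, Q→North 8·6=48, R→South 2·17=34, S→North 6·18=108, T→South 10·18=180, U→North 2·23=46, V→North 6·18=108. Service cost 600.
{North, Uptown}: service cost 614
{North, East}: service cost 635
Among all 15 size-2 choices, {North, South} is lowest.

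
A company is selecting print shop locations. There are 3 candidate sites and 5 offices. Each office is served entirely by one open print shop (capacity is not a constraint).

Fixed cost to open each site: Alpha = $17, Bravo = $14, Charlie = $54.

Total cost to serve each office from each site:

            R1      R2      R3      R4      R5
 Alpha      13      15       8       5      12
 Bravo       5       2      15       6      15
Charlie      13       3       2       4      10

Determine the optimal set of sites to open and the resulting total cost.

For any fixed open set, each office goes to its cheapest open site; total = fixed + service.
{Bravo}: R1→Bravo 5, R2→Bravo 2, R3→Bravo 15, R4→Bravo 6, R5→Bravo 15. Service 43; fixed 14; total 57.
{Alpha, Bravo}: R1→Bravo 5, R2→Bravo 2, R3→Alpha 8, R4→Alpha 5, R5→Alpha 12. Service 32; fixed 31; total 63.
{Alpha}: service 53 + fixed 17 = 70
{Alpha, Bravo, Charlie}: R1→Bravo 5, R2→Bravo 2, R3→Charlie 2, R4→Charlie 4, R5→Charlie 10. Service 23; fixed 85; total 108.
No other subset beats 57.

Open Bravo only; minimum total cost 57.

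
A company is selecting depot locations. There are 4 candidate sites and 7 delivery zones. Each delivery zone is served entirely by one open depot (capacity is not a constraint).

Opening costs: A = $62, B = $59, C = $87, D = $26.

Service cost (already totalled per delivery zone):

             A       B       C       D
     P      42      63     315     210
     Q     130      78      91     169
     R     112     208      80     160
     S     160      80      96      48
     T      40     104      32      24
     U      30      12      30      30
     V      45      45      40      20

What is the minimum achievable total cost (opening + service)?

For any fixed open set, each delivery zone goes to its cheapest open site; total = fixed + service.
{A, B, D}: P→A 42, Q→B 78, R→A 112, S→D 48, T→D 24, U→B 12, V→D 20. Service 336; fixed 147; total 483.
{B, D}: service 405 + fixed 85 = 490
{A, D}: service 406 + fixed 88 = 494
{A, B, C, D}: service 304 + fixed 234 = 538
(All 15 nonempty subsets were checked; A, B and D is lowest.)

Minimum total cost: 483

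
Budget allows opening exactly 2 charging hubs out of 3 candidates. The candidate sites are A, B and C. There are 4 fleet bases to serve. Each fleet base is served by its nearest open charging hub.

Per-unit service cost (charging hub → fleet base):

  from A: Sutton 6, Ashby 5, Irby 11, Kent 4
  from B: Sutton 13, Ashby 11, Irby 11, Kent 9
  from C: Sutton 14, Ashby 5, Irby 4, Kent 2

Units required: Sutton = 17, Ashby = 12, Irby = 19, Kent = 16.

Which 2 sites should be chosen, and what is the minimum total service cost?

Choose A and C; total service cost 270.

With exactly 2 open, each fleet base uses its cheapest among the chosen.
{A, C}: Sutton→A 6·17=102, Ashby→A 5·12=60, Irby→C 4·19=76, Kent→C 2·16=32. Service cost 270.
{B, C}: service cost 389
{A, B}: service cost 435
Among all 3 size-2 choices, {A, C} is lowest.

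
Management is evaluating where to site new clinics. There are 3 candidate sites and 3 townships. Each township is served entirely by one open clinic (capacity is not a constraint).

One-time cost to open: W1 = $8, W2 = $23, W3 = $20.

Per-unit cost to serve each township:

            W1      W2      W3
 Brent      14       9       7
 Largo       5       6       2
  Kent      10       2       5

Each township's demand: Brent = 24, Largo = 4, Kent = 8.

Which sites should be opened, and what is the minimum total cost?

For any fixed open set, each township goes to its cheapest open site; total = fixed + service.
{W2, W3}: Brent→W3 7·24=168, Largo→W3 2·4=8, Kent→W2 2·8=16. Service 192; fixed 43; total 235.
{W3}: service 216 + fixed 20 = 236
{W1, W2, W3}: service 192 + fixed 51 = 243
{W1}: Brent→W1 14·24=336, Largo→W1 5·4=20, Kent→W1 10·8=80. Service 436; fixed 8; total 444.
No other subset beats 235.

Open W2 and W3; minimum total cost 235.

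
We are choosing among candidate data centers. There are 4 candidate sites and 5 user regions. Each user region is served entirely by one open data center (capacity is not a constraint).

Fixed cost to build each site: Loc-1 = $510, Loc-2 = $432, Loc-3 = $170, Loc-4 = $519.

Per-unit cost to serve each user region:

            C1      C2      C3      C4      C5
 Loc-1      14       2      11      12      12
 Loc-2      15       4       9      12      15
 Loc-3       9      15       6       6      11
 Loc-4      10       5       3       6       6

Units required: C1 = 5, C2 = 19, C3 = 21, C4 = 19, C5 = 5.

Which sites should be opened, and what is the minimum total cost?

For any fixed open set, each user region goes to its cheapest open site; total = fixed + service.
{Loc-3}: C1→Loc-3 9·5=45, C2→Loc-3 15·19=285, C3→Loc-3 6·21=126, C4→Loc-3 6·19=114, C5→Loc-3 11·5=55. Service 625; fixed 170; total 795.
{Loc-4}: service 352 + fixed 519 = 871
{Loc-2, Loc-3}: C1→Loc-3 9·5=45, C2→Loc-2 4·19=76, C3→Loc-3 6·21=126, C4→Loc-3 6·19=114, C5→Loc-3 11·5=55. Service 416; fixed 602; total 1018.
{Loc-1, Loc-2, Loc-3, Loc-4}: service 290 + fixed 1631 = 1921
No other subset beats 795.

Open Loc-3 only; minimum total cost 795.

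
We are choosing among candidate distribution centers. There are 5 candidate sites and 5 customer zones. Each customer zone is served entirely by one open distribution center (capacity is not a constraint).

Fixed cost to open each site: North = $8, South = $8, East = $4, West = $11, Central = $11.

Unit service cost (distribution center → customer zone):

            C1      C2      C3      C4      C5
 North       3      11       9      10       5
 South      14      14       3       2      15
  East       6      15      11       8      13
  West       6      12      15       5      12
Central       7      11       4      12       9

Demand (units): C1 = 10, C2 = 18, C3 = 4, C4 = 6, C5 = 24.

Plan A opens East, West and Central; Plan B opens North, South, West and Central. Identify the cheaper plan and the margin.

Plan A: {East, West, Central}: C1→East 6·10=60, C2→Central 11·18=198, C3→Central 4·4=16, C4→West 5·6=30, C5→Central 9·24=216. Service 520; fixed 26; total 546.
Plan B: {North, South, West, Central}: C1→North 3·10=30, C2→North 11·18=198, C3→South 3·4=12, C4→South 2·6=12, C5→North 5·24=120. Service 372; fixed 38; total 410.
Difference: |546 − 410| = 136.

Plan B is cheaper by 136.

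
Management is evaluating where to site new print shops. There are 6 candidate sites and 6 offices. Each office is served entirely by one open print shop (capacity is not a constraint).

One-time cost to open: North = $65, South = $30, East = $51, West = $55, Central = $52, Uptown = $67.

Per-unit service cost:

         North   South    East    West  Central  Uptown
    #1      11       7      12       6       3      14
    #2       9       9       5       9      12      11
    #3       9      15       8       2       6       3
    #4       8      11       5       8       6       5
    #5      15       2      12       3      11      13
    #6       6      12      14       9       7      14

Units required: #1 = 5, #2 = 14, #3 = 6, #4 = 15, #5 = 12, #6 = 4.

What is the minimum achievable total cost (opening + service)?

Minimum total cost: 365

For any fixed open set, each office goes to its cheapest open site; total = fixed + service.
{East, West}: #1→West 6·5=30, #2→East 5·14=70, #3→West 2·6=12, #4→East 5·15=75, #5→West 3·12=36, #6→West 9·4=36. Service 259; fixed 106; total 365.
{South, East}: service 300 + fixed 81 = 381
{South, East, Central}: service 248 + fixed 133 = 381
{North, South, East, West, Central, Uptown}: service 220 + fixed 320 = 540
No other subset beats 365.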